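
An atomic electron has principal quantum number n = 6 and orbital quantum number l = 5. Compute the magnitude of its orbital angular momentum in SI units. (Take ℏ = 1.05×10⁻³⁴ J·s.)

|L| = 5.75×10⁻³⁴ J·s

|L| = ℏ√(l(l+1)) = ℏ√(5·6) = √30 ℏ
Numerically, |L| = 5.477 × (1.05×10⁻³⁴ J·s) = 5.75×10⁻³⁴ J·s.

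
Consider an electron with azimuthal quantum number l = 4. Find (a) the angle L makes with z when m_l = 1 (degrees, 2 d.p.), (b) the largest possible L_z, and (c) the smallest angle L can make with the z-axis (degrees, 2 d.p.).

For m_l = 1: cos θ = 1/√20, θ ≈ 77.08°.
L_z,max = lℏ = 4ℏ.
cos θ_min = 4/√20, so θ_min ≈ 26.57°.

θ(m_l=1) ≈ 77.08°; L_z,max = 4ℏ; θ_min ≈ 26.57°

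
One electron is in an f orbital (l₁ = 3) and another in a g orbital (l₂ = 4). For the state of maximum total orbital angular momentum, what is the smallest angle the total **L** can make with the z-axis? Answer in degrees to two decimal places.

θ_min ≈ 20.70°

Angular momentum addition gives L = |l₁ − l₂|, …, l₁ + l₂.
Allowed values: L = 1, 2, 3, 4, 5, 6, 7.
The maximum is L = 7, with |L_tot| = ℏ√(7·8) = 2√14 ℏ.
The minimum angle with z is arccos(7/√56) ≈ 20.70°.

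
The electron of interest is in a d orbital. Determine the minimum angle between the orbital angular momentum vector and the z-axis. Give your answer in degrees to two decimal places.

θ_min ≈ 35.26°

D corresponds to l = 2.
|L|² = l(l+1)ℏ² = 6ℏ², so |L| = √6 ℏ.
The smallest angle corresponds to the largest L_z, i.e. m_l = l = 2, giving L_z = 2ℏ.
cos θ_min = 2/√6, so θ_min ≈ 35.26°.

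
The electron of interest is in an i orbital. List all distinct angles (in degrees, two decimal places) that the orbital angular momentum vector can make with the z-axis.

θ ∈ {22.21°, 39.51°, 51.89°, 62.42°, 72.02°, 81.12°, 90.00°, 98.88°, 107.98°, 117.58°, 128.11°, 140.49°, 157.79°}

An i state has l = 6.
|L|² = l(l+1)ℏ² = 42ℏ², so |L| = √42 ℏ.
cos θ = m_l/√42 for each m_l ∈ {-6, -5, -4, -3, -2, -1, 0, 1, 2, 3, 4, 5, 6}.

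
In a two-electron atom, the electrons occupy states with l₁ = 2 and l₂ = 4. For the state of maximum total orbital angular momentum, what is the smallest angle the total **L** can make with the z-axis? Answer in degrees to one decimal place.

θ_min ≈ 22.2°

By the triangle rule, |l₁ − l₂| ≤ L ≤ l₁ + l₂.
L ∈ {2, 3, 4, 5, 6}.
The maximum is L = 6, with |L_tot| = ℏ√(6·7) = √42 ℏ.
The minimum angle with z is arccos(6/√42) ≈ 22.2°.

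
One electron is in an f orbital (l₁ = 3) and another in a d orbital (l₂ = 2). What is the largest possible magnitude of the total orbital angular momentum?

Angular momentum addition gives L = |l₁ − l₂|, …, l₁ + l₂.
L ∈ {1, 2, 3, 4, 5}.
The largest magnitude corresponds to L = 5: |L_tot| = ℏ√(5·6) = √30 ℏ.

|L_tot|_max = √30 ℏ ≈ 5.477ℏ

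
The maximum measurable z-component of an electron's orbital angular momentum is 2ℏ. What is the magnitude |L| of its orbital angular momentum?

Since max m_l = l, l = 2.
|L| = ℏ√(l(l+1)) = √6 ℏ.

|L| = √6 ℏ ≈ 2.449ℏ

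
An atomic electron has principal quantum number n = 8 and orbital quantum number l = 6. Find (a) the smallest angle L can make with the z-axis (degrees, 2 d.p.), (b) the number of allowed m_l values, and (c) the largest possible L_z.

θ_min ≈ 22.21°; 13 values; L_z,max = 6ℏ

cos θ_min = 6/√42, so θ_min ≈ 22.21°.
There are 2l+1 = 13 values of m_l.
L_z,max = lℏ = 6ℏ.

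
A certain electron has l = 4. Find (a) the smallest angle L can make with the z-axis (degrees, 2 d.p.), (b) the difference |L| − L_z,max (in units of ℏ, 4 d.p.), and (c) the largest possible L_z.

θ_min ≈ 26.57°; |L|−L_z,max ≈ 0.4721ℏ; L_z,max = 4ℏ

cos θ_min = 4/√20, so θ_min ≈ 26.57°.
|L| − L_z,max = (2√5 − 4)ℏ ≈ 0.4721ℏ.
L_z,max = lℏ = 4ℏ.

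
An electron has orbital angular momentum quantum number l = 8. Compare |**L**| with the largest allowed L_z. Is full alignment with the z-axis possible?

|L| = 6√2 ℏ ≈ 8.4853ℏ, while L_z,max = lℏ = 8ℏ.
Since |L| > L_z,max, the vector can never point exactly along z; the closest it comes is θ_min = arccos(8/√72) ≈ 19.5°.

No: L_z,max = 8ℏ < |L| = 6√2 ℏ ≈ 8.485ℏ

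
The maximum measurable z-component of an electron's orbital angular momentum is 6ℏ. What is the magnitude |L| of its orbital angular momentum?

L_z,max = lℏ, so l = 6.
Then |L| = ℏ√(6·7) = √42 ℏ.

|L| = √42 ℏ ≈ 6.481ℏ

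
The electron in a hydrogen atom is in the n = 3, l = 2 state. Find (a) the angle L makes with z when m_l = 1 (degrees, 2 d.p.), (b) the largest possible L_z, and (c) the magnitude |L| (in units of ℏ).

For m_l = 1: cos θ = 1/√6, θ ≈ 65.91°.
L_z,max = lℏ = 2ℏ.
|L| = ℏ√(2·3) = √6 ℏ ≈ 2.449ℏ.

θ(m_l=1) ≈ 65.91°; L_z,max = 2ℏ; |L| = √6 ℏ ≈ 2.449ℏ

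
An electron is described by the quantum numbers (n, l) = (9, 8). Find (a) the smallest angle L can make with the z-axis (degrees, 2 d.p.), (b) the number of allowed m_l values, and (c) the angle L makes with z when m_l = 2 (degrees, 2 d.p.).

θ_min ≈ 19.47°; 17 values; θ(m_l=2) ≈ 76.37°

cos θ_min = 8/√72, so θ_min ≈ 19.47°.
There are 2l+1 = 17 values of m_l.
For m_l = 2: cos θ = 2/√72, θ ≈ 76.37°.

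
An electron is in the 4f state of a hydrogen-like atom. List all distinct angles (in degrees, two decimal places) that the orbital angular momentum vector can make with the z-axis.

θ ∈ {30.00°, 54.74°, 73.22°, 90.00°, 106.78°, 125.26°, 150.00°}

The 4f subshell has l = 3.
|L| = ℏ√(l(l+1)) = 2√3 ℏ.
cos θ = m_l/√12 for each m_l ∈ {-3, -2, -1, 0, 1, 2, 3}.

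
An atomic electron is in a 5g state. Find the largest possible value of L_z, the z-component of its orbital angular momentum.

L_z,max = 4ℏ

5g means n = 5, l = 4.
L_z = m_l ℏ with m_l ∈ {−4, …, 4}; the maximum is m_l = 4.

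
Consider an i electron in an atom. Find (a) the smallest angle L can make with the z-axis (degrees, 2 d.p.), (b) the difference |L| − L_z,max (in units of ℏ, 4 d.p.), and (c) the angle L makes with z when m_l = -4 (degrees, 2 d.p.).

θ_min ≈ 22.21°; |L|−L_z,max ≈ 0.4807ℏ; θ(m_l=-4) ≈ 128.11°

For an i orbital, l = 6.
cos θ_min = 6/√42, so θ_min ≈ 22.21°.
|L| − L_z,max = (√42 − 6)ℏ ≈ 0.4807ℏ.
For m_l = -4: cos θ = -4/√42, θ ≈ 128.11°.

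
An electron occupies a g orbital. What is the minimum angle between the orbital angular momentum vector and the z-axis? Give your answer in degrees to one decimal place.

For a g orbital, l = 4.
|L| = √(l(l+1)) ℏ = 2√5 ℏ.
The smallest angle corresponds to the largest L_z, i.e. m_l = l = 4, giving L_z = 4ℏ.
cos θ_min = 4/√20, so θ_min ≈ 26.6°.

θ_min ≈ 26.6°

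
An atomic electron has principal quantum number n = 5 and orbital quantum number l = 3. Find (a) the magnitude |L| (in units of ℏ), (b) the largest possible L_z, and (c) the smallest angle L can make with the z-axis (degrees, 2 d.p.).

|L| = 2√3 ℏ ≈ 3.464ℏ; L_z,max = 3ℏ; θ_min ≈ 30.00°

|L| = ℏ√(3·4) = 2√3 ℏ ≈ 3.464ℏ.
L_z,max = lℏ = 3ℏ.
cos θ_min = 3/√12, so θ_min ≈ 30.00°.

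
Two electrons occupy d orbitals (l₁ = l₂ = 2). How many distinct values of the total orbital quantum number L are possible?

5

The total orbital quantum number L ranges from |l₁ − l₂| to l₁ + l₂ in integer steps.
Allowed values: L = 0, 1, 2, 3, 4.
That is 5 values.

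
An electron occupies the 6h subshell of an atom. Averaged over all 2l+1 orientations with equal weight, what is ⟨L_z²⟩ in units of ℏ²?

⟨L_z²⟩ = 10 ℏ²

6h means n = 6, l = 5.
m_l runs from −5 to 5, i.e. {-5, -4, -3, -2, -1, 0, 1, 2, 3, 4, 5}.
⟨L_z²⟩ = ℏ²·l(l+1)/3 = 10ℏ².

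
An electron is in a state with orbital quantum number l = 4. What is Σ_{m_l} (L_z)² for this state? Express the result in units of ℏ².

Σ(L_z)² = 60 ℏ²

m_l ∈ {-4, -3, -2, -1, 0, 1, 2, 3, 4}.
Summing m² from −4 to 4: Σ m_l² = 60.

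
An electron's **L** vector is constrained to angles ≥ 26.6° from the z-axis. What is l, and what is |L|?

l = 4, |L| = 2√5 ℏ ≈ 4.472ℏ

At minimum angle, m_l = l, so cos θ = l/√(l(l+1)); cos²θ = l/(l+1) = 0.7995.
Thus l = 0.7995/(1 − 0.7995) ≈ 4.
Then |L| = ℏ√(4·5) = 2√5 ℏ.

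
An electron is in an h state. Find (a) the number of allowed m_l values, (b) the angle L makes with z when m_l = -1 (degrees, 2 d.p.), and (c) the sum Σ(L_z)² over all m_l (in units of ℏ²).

For an h orbital, l = 5.
There are 2l+1 = 11 values of m_l.
For m_l = -1: cos θ = -1/√30, θ ≈ 100.52°.
Σ m_l² = 110, so Σ(L_z)² = 110 ℏ².

11 values; θ(m_l=-1) ≈ 100.52°; Σ(L_z)² = 110 ℏ²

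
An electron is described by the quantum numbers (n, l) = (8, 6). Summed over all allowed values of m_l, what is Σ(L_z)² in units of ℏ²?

The allowed m_l values are -6, -5, -4, -3, -2, -1, 0, 1, 2, 3, 4, 5, 6.
Σ m_l² = l(l+1)(2l+1)/3 = 6·7·13/3 = 182.

Σ(L_z)² = 182 ℏ²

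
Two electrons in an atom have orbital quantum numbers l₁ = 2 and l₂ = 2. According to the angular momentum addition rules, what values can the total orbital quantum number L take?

L = 0, 1, 2, 3, 4

The total orbital quantum number L ranges from |l₁ − l₂| to l₁ + l₂ in integer steps.
L ∈ {0, 1, 2, 3, 4}.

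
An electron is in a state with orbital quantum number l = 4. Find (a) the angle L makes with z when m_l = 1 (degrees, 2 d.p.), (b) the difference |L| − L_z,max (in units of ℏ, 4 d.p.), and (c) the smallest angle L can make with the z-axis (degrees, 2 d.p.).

For m_l = 1: cos θ = 1/√20, θ ≈ 77.08°.
|L| − L_z,max = (2√5 − 4)ℏ ≈ 0.4721ℏ.
cos θ_min = 4/√20, so θ_min ≈ 26.57°.

θ(m_l=1) ≈ 77.08°; |L|−L_z,max ≈ 0.4721ℏ; θ_min ≈ 26.57°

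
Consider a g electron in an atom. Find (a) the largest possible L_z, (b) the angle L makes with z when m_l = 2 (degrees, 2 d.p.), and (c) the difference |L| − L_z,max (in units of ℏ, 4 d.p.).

L_z,max = 4ℏ; θ(m_l=2) ≈ 63.43°; |L|−L_z,max ≈ 0.4721ℏ

For a g orbital, l = 4.
L_z,max = lℏ = 4ℏ.
For m_l = 2: cos θ = 2/√20, θ ≈ 63.43°.
|L| − L_z,max = (2√5 − 4)ℏ ≈ 0.4721ℏ.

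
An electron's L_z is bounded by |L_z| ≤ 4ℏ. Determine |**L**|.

|L| = 2√5 ℏ ≈ 4.472ℏ

The maximum L_z equals lℏ, giving l = 4.
Then |L| = ℏ√(4·5) = 2√5 ℏ.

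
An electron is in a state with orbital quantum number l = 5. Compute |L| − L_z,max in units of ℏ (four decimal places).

|L| − L_z,max ≈ 0.4772ℏ

|L| = √30 ℏ ≈ 5.4772ℏ, while L_z,max = lℏ = 5ℏ.
The difference is (√30 − 5)ℏ ≈ 0.4772ℏ.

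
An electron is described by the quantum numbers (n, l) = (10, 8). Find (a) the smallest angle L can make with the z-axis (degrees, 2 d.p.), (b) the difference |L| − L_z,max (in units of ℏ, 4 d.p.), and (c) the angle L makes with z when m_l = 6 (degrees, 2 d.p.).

θ_min ≈ 19.47°; |L|−L_z,max ≈ 0.4853ℏ; θ(m_l=6) ≈ 45.00°

cos θ_min = 8/√72, so θ_min ≈ 19.47°.
|L| − L_z,max = (6√2 − 8)ℏ ≈ 0.4853ℏ.
For m_l = 6: cos θ = 6/√72, θ ≈ 45.00°.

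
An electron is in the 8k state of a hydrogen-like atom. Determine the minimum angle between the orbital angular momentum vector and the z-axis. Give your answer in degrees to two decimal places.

θ_min ≈ 20.70°

The 8k subshell has l = 7.
|L|² = l(l+1)ℏ² = 56ℏ², so |L| = 2√14 ℏ.
The smallest angle corresponds to the largest L_z, i.e. m_l = l = 7, giving L_z = 7ℏ.
cos θ_min = 7/√56, so θ_min ≈ 20.70°.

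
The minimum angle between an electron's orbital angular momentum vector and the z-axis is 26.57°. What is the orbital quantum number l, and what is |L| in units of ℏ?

At minimum angle, m_l = l, so cos θ = l/√(l(l+1)); cos²θ = l/(l+1) = 0.7999.
Thus l = 0.7999/(1 − 0.7999) ≈ 4.
Then |L| = ℏ√(4·5) = 2√5 ℏ.

l = 4, |L| = 2√5 ℏ ≈ 4.472ℏ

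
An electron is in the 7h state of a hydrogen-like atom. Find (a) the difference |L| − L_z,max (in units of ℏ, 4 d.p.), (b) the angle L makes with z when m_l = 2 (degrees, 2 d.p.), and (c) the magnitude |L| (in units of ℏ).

|L|−L_z,max ≈ 0.4772ℏ; θ(m_l=2) ≈ 68.58°; |L| = √30 ℏ ≈ 5.477ℏ

For 7h, l = 5.
|L| − L_z,max = (√30 − 5)ℏ ≈ 0.4772ℏ.
For m_l = 2: cos θ = 2/√30, θ ≈ 68.58°.
|L| = ℏ√(5·6) = √30 ℏ ≈ 5.477ℏ.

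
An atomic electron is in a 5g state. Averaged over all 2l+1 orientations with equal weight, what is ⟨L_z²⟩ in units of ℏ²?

The 5g subshell has l = 4.
m_l ∈ {-4, -3, -2, -1, 0, 1, 2, 3, 4}.
⟨L_z²⟩ = ℏ²·(Σ m_l²)/(2l+1) = ℏ²·60/9 = 6.667ℏ².

⟨L_z²⟩ = 6.667 ℏ²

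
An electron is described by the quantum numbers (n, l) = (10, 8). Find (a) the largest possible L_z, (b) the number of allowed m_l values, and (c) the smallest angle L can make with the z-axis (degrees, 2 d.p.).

L_z,max = lℏ = 8ℏ.
There are 2l+1 = 17 values of m_l.
cos θ_min = 8/√72, so θ_min ≈ 19.47°.

L_z,max = 8ℏ; 17 values; θ_min ≈ 19.47°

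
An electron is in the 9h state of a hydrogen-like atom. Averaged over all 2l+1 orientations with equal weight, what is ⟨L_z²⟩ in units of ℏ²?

9h means n = 9, l = 5.
The allowed m_l values are -5, -4, -3, -2, -1, 0, 1, 2, 3, 4, 5.
Average of L_z² over 11 states: 110/11 ℏ² = 10 ℏ².

⟨L_z²⟩ = 10 ℏ²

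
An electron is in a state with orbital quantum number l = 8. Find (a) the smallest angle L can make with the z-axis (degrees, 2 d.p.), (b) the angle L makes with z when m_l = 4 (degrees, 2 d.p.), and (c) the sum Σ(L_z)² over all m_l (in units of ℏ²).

θ_min ≈ 19.47°; θ(m_l=4) ≈ 61.87°; Σ(L_z)² = 408 ℏ²

cos θ_min = 8/√72, so θ_min ≈ 19.47°.
For m_l = 4: cos θ = 4/√72, θ ≈ 61.87°.
Σ m_l² = 408, so Σ(L_z)² = 408 ℏ².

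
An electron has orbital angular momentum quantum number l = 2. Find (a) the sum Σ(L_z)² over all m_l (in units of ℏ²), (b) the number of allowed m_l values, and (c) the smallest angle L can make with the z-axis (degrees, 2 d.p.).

Σ(L_z)² = 10 ℏ²; 5 values; θ_min ≈ 35.26°

Σ m_l² = 10, so Σ(L_z)² = 10 ℏ².
There are 2l+1 = 5 values of m_l.
cos θ_min = 2/√6, so θ_min ≈ 35.26°.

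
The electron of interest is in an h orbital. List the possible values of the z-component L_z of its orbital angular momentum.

The letter h corresponds to l = 5.
L_z = m_l ℏ with m_l ranging from −l to +l in integer steps.
For l = 5: m_l ∈ {-5, -4, -3, -2, -1, 0, 1, 2, 3, 4, 5}.

L_z ∈ {−5ℏ, −4ℏ, −3ℏ, −2ℏ, −ℏ, 0, ℏ, 2ℏ, 3ℏ, 4ℏ, 5ℏ}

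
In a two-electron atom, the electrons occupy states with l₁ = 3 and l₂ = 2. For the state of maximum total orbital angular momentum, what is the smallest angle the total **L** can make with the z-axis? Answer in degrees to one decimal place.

θ_min ≈ 24.1°

By the triangle rule, |l₁ − l₂| ≤ L ≤ l₁ + l₂.
L ∈ {1, 2, 3, 4, 5}.
The maximum is L = 5, with |L_tot| = ℏ√(5·6) = √30 ℏ.
The minimum angle with z is arccos(5/√30) ≈ 24.1°.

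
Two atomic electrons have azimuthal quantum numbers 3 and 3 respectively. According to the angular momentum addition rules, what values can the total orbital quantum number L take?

L = 0, 1, 2, 3, 4, 5, 6

The total orbital quantum number L ranges from |l₁ − l₂| to l₁ + l₂ in integer steps.
L ∈ {0, 1, 2, 3, 4, 5, 6}.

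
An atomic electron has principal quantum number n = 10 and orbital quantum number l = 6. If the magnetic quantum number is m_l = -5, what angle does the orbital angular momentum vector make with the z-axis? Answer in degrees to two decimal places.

|L| = √(l(l+1)) ℏ = √42 ℏ.
L_z = m_l ℏ = −5ℏ.
cos θ = L_z/|L| = -5/√42, so θ ≈ 140.49°.

θ ≈ 140.49°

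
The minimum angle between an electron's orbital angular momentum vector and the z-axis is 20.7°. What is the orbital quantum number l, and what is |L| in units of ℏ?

At minimum angle, m_l = l, so cos θ = l/√(l(l+1)); cos²θ = l/(l+1) = 0.8751.
l = cos²θ/sin²θ ≈ 7.
Then |L| = ℏ√(7·8) = 2√14 ℏ.

l = 7, |L| = 2√14 ℏ ≈ 7.483ℏ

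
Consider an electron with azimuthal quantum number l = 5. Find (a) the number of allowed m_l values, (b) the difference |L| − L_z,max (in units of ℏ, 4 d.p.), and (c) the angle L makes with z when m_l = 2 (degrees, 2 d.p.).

There are 2l+1 = 11 values of m_l.
|L| − L_z,max = (√30 − 5)ℏ ≈ 0.4772ℏ.
For m_l = 2: cos θ = 2/√30, θ ≈ 68.58°.

11 values; |L|−L_z,max ≈ 0.4772ℏ; θ(m_l=2) ≈ 68.58°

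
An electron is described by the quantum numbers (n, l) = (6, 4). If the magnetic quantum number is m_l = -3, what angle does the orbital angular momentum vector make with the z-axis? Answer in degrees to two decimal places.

|L|² = l(l+1)ℏ² = 20ℏ², so |L| = 2√5 ℏ.
L_z = m_l ℏ = −3ℏ.
cos θ = L_z/|L| = -3/√20, so θ ≈ 132.13°.

θ ≈ 132.13°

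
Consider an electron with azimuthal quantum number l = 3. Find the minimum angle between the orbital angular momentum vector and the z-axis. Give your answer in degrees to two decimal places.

θ_min ≈ 30.00°

|L| = ℏ√(l(l+1)) = 2√3 ℏ.
The smallest angle corresponds to the largest L_z, i.e. m_l = l = 3, giving L_z = 3ℏ.
cos θ_min = 3/√12, so θ_min ≈ 30.00°.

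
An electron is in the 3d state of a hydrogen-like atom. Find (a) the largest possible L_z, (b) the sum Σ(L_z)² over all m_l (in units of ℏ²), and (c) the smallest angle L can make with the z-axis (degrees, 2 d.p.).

L_z,max = 2ℏ; Σ(L_z)² = 10 ℏ²; θ_min ≈ 35.26°

3d means n = 3, l = 2.
L_z,max = lℏ = 2ℏ.
Σ m_l² = 10, so Σ(L_z)² = 10 ℏ².
cos θ_min = 2/√6, so θ_min ≈ 35.26°.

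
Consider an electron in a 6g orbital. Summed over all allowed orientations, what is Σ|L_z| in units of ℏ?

Σ|L_z| = 20 ℏ

6g means n = 6, l = 4.
m_l runs from −4 to 4, i.e. {-4, -3, -2, -1, 0, 1, 2, 3, 4}.
Σ|m_l| = 2·4(4+1)/2 = 20.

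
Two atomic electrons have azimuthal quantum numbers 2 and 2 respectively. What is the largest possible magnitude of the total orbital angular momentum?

L runs from |2 − 2| = 0 to 2 + 2 = 4.
L ∈ {0, 1, 2, 3, 4}.
The largest magnitude corresponds to L = 4: |L_tot| = ℏ√(4·5) = 2√5 ℏ.

|L_tot|_max = 2√5 ℏ ≈ 4.472ℏ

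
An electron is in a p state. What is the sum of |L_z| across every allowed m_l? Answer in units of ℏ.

Σ|L_z| = 2 ℏ

A p state has l = 1.
m_l runs from −1 to 1, i.e. {-1, 0, 1}.
Σ|m_l| = l(l+1) = 2.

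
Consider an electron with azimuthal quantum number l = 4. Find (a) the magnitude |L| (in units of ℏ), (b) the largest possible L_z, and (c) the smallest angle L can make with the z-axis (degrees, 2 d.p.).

|L| = 2√5 ℏ ≈ 4.472ℏ; L_z,max = 4ℏ; θ_min ≈ 26.57°

|L| = ℏ√(4·5) = 2√5 ℏ ≈ 4.472ℏ.
L_z,max = lℏ = 4ℏ.
cos θ_min = 4/√20, so θ_min ≈ 26.57°.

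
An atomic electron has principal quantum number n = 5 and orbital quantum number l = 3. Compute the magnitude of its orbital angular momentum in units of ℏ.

|L| = 2√3 ℏ ≈ 3.464ℏ

|L| = ℏ√(l(l+1)) = ℏ√(3·4) = 2√3 ℏ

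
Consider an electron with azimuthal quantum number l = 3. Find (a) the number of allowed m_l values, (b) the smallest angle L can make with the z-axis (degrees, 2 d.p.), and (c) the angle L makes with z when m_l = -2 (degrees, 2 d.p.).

7 values; θ_min ≈ 30.00°; θ(m_l=-2) ≈ 125.26°

There are 2l+1 = 7 values of m_l.
cos θ_min = 3/√12, so θ_min ≈ 30.00°.
For m_l = -2: cos θ = -2/√12, θ ≈ 125.26°.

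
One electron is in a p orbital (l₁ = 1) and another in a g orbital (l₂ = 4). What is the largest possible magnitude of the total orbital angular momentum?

Angular momentum addition gives L = |l₁ − l₂|, …, l₁ + l₂.
Allowed values: L = 3, 4, 5.
The largest magnitude corresponds to L = 5: |L_tot| = ℏ√(5·6) = √30 ℏ.

|L_tot|_max = √30 ℏ ≈ 5.477ℏ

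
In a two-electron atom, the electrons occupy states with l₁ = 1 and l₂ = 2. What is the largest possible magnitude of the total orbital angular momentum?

|L_tot|_max = 2√3 ℏ ≈ 3.464ℏ

By the triangle rule, |l₁ − l₂| ≤ L ≤ l₁ + l₂.
Allowed values: L = 1, 2, 3.
The largest magnitude corresponds to L = 3: |L_tot| = ℏ√(3·4) = 2√3 ℏ.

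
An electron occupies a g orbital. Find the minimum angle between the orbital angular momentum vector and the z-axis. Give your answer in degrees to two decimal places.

A g state has l = 4.
|L|² = l(l+1)ℏ² = 20ℏ², so |L| = 2√5 ℏ.
The smallest angle corresponds to the largest L_z, i.e. m_l = l = 4, giving L_z = 4ℏ.
cos θ_min = 4/√20, so θ_min ≈ 26.57°.

θ_min ≈ 26.57°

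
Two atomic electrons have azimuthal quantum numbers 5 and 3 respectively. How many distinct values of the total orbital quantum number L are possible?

7

L runs from |5 − 3| = 2 to 5 + 3 = 8.
L ∈ {2, 3, 4, 5, 6, 7, 8}.
That is 7 values.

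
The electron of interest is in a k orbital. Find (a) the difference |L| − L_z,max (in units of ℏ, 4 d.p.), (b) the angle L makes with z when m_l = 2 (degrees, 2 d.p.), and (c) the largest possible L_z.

A k state has l = 7.
|L| − L_z,max = (2√14 − 7)ℏ ≈ 0.4833ℏ.
For m_l = 2: cos θ = 2/√56, θ ≈ 74.50°.
L_z,max = lℏ = 7ℏ.

|L|−L_z,max ≈ 0.4833ℏ; θ(m_l=2) ≈ 74.50°; L_z,max = 7ℏ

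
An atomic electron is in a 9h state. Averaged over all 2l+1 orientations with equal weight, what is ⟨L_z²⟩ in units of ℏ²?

⟨L_z²⟩ = 10 ℏ²

The 9h subshell has l = 5.
m_l runs from −5 to 5, i.e. {-5, -4, -3, -2, -1, 0, 1, 2, 3, 4, 5}.
Average of L_z² over 11 states: 110/11 ℏ² = 10 ℏ².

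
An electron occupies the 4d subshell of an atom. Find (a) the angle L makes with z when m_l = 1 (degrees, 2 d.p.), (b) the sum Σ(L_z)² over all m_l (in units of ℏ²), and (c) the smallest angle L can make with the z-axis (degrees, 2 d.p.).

4d means n = 4, l = 2.
For m_l = 1: cos θ = 1/√6, θ ≈ 65.91°.
Σ m_l² = 10, so Σ(L_z)² = 10 ℏ².
cos θ_min = 2/√6, so θ_min ≈ 35.26°.

θ(m_l=1) ≈ 65.91°; Σ(L_z)² = 10 ℏ²; θ_min ≈ 35.26°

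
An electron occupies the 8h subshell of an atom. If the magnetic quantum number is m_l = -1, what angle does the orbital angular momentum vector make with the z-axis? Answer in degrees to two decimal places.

The 8h subshell has l = 5.
|L|² = l(l+1)ℏ² = 30ℏ², so |L| = √30 ℏ.
L_z = m_l ℏ = −1ℏ.
cos θ = L_z/|L| = -1/√30, so θ ≈ 100.52°.

θ ≈ 100.52°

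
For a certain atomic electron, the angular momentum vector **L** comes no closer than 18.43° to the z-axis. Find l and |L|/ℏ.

At minimum angle, m_l = l, so cos θ = l/√(l(l+1)); cos²θ = l/(l+1) = 0.9001.
l = cos²θ/sin²θ ≈ 9.
Then |L| = ℏ√(9·10) = 3√10 ℏ.

l = 9, |L| = 3√10 ℏ ≈ 9.487ℏ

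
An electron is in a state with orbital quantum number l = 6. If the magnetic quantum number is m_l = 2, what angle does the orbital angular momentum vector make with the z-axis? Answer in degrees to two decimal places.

|L| = ℏ√(l(l+1)) = √42 ℏ.
L_z = m_l ℏ = 2ℏ.
cos θ = L_z/|L| = 2/√42, so θ ≈ 72.02°.

θ ≈ 72.02°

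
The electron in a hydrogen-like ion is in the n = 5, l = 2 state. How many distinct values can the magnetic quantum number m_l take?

5

The number of m_l values is 2l + 1 = 2·2 + 1 = 5.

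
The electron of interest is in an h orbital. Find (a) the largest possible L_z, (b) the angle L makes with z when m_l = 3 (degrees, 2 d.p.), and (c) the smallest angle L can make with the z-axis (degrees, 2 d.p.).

L_z,max = 5ℏ; θ(m_l=3) ≈ 56.79°; θ_min ≈ 24.09°

An h state has l = 5.
L_z,max = lℏ = 5ℏ.
For m_l = 3: cos θ = 3/√30, θ ≈ 56.79°.
cos θ_min = 5/√30, so θ_min ≈ 24.09°.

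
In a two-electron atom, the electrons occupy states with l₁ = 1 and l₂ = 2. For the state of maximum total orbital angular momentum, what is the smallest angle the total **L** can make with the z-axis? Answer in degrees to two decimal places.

θ_min ≈ 30.00°

By the triangle rule, |l₁ − l₂| ≤ L ≤ l₁ + l₂.
So L can be 1, 2, 3.
The maximum is L = 3, with |L_tot| = ℏ√(3·4) = 2√3 ℏ.
The minimum angle with z is arccos(3/√12) ≈ 30.00°.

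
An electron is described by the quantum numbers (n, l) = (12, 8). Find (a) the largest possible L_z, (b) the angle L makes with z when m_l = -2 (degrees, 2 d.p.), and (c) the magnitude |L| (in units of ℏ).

L_z,max = lℏ = 8ℏ.
For m_l = -2: cos θ = -2/√72, θ ≈ 103.63°.
|L| = ℏ√(8·9) = 6√2 ℏ ≈ 8.485ℏ.

L_z,max = 8ℏ; θ(m_l=-2) ≈ 103.63°; |L| = 6√2 ℏ ≈ 8.485ℏ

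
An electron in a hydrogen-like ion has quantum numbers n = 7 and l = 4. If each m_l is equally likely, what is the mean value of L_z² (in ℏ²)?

m_l runs from −4 to 4, i.e. {-4, -3, -2, -1, 0, 1, 2, 3, 4}.
⟨L_z²⟩ = ℏ²·l(l+1)/3 = 6.667ℏ².

⟨L_z²⟩ = 6.667 ℏ²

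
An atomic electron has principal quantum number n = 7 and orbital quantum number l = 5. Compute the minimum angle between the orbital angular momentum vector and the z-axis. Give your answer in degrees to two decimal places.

|L|² = l(l+1)ℏ² = 30ℏ², so |L| = √30 ℏ.
The smallest angle corresponds to the largest L_z, i.e. m_l = l = 5, giving L_z = 5ℏ.
cos θ_min = 5/√30, so θ_min ≈ 24.09°.

θ_min ≈ 24.09°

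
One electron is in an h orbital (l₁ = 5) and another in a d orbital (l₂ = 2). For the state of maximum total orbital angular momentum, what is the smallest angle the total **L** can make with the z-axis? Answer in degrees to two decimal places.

θ_min ≈ 20.70°

L runs from |5 − 2| = 3 to 5 + 2 = 7.
So L can be 3, 4, 5, 6, 7.
The maximum is L = 7, with |L_tot| = ℏ√(7·8) = 2√14 ℏ.
The minimum angle with z is arccos(7/√56) ≈ 20.70°.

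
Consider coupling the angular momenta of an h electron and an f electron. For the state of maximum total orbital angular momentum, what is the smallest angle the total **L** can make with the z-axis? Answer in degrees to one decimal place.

Angular momentum addition gives L = |l₁ − l₂|, …, l₁ + l₂.
L ∈ {2, 3, 4, 5, 6, 7, 8}.
The maximum is L = 8, with |L_tot| = ℏ√(8·9) = 6√2 ℏ.
The minimum angle with z is arccos(8/√72) ≈ 19.5°.

θ_min ≈ 19.5°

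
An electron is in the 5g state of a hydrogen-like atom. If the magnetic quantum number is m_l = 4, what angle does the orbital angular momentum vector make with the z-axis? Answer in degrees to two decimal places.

θ ≈ 26.57°

For 5g, l = 4.
|L|² = l(l+1)ℏ² = 20ℏ², so |L| = 2√5 ℏ.
L_z = m_l ℏ = 4ℏ.
cos θ = L_z/|L| = 4/√20, so θ ≈ 26.57°.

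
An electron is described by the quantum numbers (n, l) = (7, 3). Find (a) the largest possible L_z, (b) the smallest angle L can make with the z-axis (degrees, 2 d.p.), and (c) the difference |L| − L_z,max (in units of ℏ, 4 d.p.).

L_z,max = lℏ = 3ℏ.
cos θ_min = 3/√12, so θ_min ≈ 30.00°.
|L| − L_z,max = (2√3 − 3)ℏ ≈ 0.4641ℏ.

L_z,max = 3ℏ; θ_min ≈ 30.00°; |L|−L_z,max ≈ 0.4641ℏ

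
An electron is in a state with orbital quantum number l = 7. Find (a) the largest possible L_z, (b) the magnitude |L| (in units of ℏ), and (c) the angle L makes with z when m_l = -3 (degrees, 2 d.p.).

L_z,max = 7ℏ; |L| = 2√14 ℏ ≈ 7.483ℏ; θ(m_l=-3) ≈ 113.63°

L_z,max = lℏ = 7ℏ.
|L| = ℏ√(7·8) = 2√14 ℏ ≈ 7.483ℏ.
For m_l = -3: cos θ = -3/√56, θ ≈ 113.63°.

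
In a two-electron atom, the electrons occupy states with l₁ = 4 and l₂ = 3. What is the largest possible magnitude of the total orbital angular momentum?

|L_tot|_max = 2√14 ℏ ≈ 7.483ℏ

Angular momentum addition gives L = |l₁ − l₂|, …, l₁ + l₂.
Allowed values: L = 1, 2, 3, 4, 5, 6, 7.
The largest magnitude corresponds to L = 7: |L_tot| = ℏ√(7·8) = 2√14 ℏ.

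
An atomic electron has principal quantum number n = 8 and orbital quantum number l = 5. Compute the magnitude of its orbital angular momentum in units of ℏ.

|L| = √30 ℏ ≈ 5.477ℏ

|L| = ℏ√(l(l+1)) = ℏ√(5·6) = √30 ℏ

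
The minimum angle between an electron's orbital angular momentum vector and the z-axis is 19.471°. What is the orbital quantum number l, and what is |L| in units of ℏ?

l = 8, |L| = 6√2 ℏ ≈ 8.485ℏ

cos²θ_min = l/(l+1) = 0.8889.
Solving: l = 8.
Then |L| = ℏ√(8·9) = 6√2 ℏ.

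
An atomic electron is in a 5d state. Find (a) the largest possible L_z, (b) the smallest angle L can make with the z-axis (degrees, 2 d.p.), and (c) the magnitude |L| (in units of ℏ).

L_z,max = 2ℏ; θ_min ≈ 35.26°; |L| = √6 ℏ ≈ 2.449ℏ

5d means n = 5, l = 2.
L_z,max = lℏ = 2ℏ.
cos θ_min = 2/√6, so θ_min ≈ 35.26°.
|L| = ℏ√(2·3) = √6 ℏ ≈ 2.449ℏ.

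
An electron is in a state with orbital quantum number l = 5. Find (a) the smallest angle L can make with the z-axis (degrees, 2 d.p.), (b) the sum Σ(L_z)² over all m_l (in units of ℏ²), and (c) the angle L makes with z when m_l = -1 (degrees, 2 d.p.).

cos θ_min = 5/√30, so θ_min ≈ 24.09°.
Σ m_l² = 110, so Σ(L_z)² = 110 ℏ².
For m_l = -1: cos θ = -1/√30, θ ≈ 100.52°.

θ_min ≈ 24.09°; Σ(L_z)² = 110 ℏ²; θ(m_l=-1) ≈ 100.52°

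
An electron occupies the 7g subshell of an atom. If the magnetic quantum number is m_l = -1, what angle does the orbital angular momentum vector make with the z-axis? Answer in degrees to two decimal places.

θ ≈ 102.92°

The 7g subshell has l = 4.
|L| = ℏ√(l(l+1)) = 2√5 ℏ.
L_z = m_l ℏ = −1ℏ.
cos θ = L_z/|L| = -1/√20, so θ ≈ 102.92°.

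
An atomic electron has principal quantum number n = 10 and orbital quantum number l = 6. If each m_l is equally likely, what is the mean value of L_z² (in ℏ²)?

⟨L_z²⟩ = 14 ℏ²

m_l ∈ {-6, -5, -4, -3, -2, -1, 0, 1, 2, 3, 4, 5, 6}.
⟨L_z²⟩ = ℏ²·l(l+1)/3 = 14ℏ².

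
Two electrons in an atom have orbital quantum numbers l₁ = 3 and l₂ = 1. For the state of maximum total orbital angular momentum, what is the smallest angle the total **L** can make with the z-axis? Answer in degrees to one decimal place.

θ_min ≈ 26.6°

Angular momentum addition gives L = |l₁ − l₂|, …, l₁ + l₂.
So L can be 2, 3, 4.
The maximum is L = 4, with |L_tot| = ℏ√(4·5) = 2√5 ℏ.
The minimum angle with z is arccos(4/√20) ≈ 26.6°.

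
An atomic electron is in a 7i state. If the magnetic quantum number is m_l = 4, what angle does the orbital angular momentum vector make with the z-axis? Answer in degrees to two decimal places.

For 7i, l = 6.
|L| = ℏ√(l(l+1)) = √42 ℏ.
L_z = m_l ℏ = 4ℏ.
cos θ = L_z/|L| = 4/√42, so θ ≈ 51.89°.

θ ≈ 51.89°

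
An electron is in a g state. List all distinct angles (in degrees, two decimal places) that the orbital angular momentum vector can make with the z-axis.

θ ∈ {26.57°, 47.87°, 63.43°, 77.08°, 90.00°, 102.92°, 116.57°, 132.13°, 153.43°}

For a g orbital, l = 4.
|L| = ℏ√(l(l+1)) = 2√5 ℏ.
cos θ = m_l/√20 for each m_l ∈ {-4, -3, -2, -1, 0, 1, 2, 3, 4}.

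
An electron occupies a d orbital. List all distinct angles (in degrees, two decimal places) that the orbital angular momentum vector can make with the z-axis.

θ ∈ {35.26°, 65.91°, 90.00°, 114.09°, 144.74°}

A d state has l = 2.
|L| = √(l(l+1)) ℏ = √6 ℏ.
cos θ = m_l/√6 for each m_l ∈ {-2, -1, 0, 1, 2}.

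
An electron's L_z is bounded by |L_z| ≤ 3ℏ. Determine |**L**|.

L_z,max = lℏ, so l = 3.
|L| = √(l(l+1)) ℏ = 2√3 ℏ.

|L| = 2√3 ℏ ≈ 3.464ℏ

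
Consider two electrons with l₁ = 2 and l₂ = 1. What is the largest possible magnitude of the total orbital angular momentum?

|L_tot|_max = 2√3 ℏ ≈ 3.464ℏ

The total orbital quantum number L ranges from |l₁ − l₂| to l₁ + l₂ in integer steps.
Allowed values: L = 1, 2, 3.
The largest magnitude corresponds to L = 3: |L_tot| = ℏ√(3·4) = 2√3 ℏ.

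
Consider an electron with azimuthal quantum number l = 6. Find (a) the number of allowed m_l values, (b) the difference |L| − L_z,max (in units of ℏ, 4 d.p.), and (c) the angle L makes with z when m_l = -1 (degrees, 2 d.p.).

There are 2l+1 = 13 values of m_l.
|L| − L_z,max = (√42 − 6)ℏ ≈ 0.4807ℏ.
For m_l = -1: cos θ = -1/√42, θ ≈ 98.88°.

13 values; |L|−L_z,max ≈ 0.4807ℏ; θ(m_l=-1) ≈ 98.88°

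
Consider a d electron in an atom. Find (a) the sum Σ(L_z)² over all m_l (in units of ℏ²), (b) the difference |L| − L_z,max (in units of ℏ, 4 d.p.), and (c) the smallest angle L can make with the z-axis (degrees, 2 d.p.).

Σ(L_z)² = 10 ℏ²; |L|−L_z,max ≈ 0.4495ℏ; θ_min ≈ 35.26°

The letter d corresponds to l = 2.
Σ m_l² = 10, so Σ(L_z)² = 10 ℏ².
|L| − L_z,max = (√6 − 2)ℏ ≈ 0.4495ℏ.
cos θ_min = 2/√6, so θ_min ≈ 35.26°.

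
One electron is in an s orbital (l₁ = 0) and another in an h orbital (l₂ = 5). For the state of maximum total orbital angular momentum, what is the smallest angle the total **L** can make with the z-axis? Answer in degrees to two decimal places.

By the triangle rule, |l₁ − l₂| ≤ L ≤ l₁ + l₂.
So L can be 5.
The maximum is L = 5, with |L_tot| = ℏ√(5·6) = √30 ℏ.
The minimum angle with z is arccos(5/√30) ≈ 24.09°.

θ_min ≈ 24.09°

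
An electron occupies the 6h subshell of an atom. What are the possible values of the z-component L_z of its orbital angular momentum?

L_z ∈ {−5ℏ, −4ℏ, −3ℏ, −2ℏ, −ℏ, 0, ℏ, 2ℏ, 3ℏ, 4ℏ, 5ℏ}

6h means n = 6, l = 5.
L_z = m_l ℏ with m_l ranging from −l to +l in integer steps.
For l = 5: m_l ∈ {-5, -4, -3, -2, -1, 0, 1, 2, 3, 4, 5}.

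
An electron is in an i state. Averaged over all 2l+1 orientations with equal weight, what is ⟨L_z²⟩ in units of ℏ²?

An i state has l = 6.
m_l runs from −6 to 6, i.e. {-6, -5, -4, -3, -2, -1, 0, 1, 2, 3, 4, 5, 6}.
⟨L_z²⟩ = ℏ²·(Σ m_l²)/(2l+1) = ℏ²·182/13 = 14ℏ².

⟨L_z²⟩ = 14 ℏ²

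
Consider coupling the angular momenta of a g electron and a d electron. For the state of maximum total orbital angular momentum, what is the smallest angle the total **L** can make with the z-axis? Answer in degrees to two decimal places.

By the triangle rule, |l₁ − l₂| ≤ L ≤ l₁ + l₂.
So L can be 2, 3, 4, 5, 6.
The maximum is L = 6, with |L_tot| = ℏ√(6·7) = √42 ℏ.
The minimum angle with z is arccos(6/√42) ≈ 22.21°.

θ_min ≈ 22.21°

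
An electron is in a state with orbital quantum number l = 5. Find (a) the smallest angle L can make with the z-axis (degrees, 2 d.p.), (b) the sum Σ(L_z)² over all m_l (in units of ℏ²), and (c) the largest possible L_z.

cos θ_min = 5/√30, so θ_min ≈ 24.09°.
Σ m_l² = 110, so Σ(L_z)² = 110 ℏ².
L_z,max = lℏ = 5ℏ.

θ_min ≈ 24.09°; Σ(L_z)² = 110 ℏ²; L_z,max = 5ℏ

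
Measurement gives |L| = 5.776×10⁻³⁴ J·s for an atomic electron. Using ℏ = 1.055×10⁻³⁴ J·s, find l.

|L|/ℏ = (5.776×10⁻³⁴)/(1.055×10⁻³⁴) ≈ 5.475.
Set l(l+1) = 29.97; the integer solution is l = 5.

l = 5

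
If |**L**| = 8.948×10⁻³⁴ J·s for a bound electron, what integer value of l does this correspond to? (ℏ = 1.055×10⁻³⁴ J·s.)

l = 8

In units of ℏ, |L| ≈ 8.482.
(|L|/ℏ)² = l(l+1) ≈ 71.94 ⇒ l = 8.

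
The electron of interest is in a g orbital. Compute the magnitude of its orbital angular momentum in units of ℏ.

For a g orbital, l = 4.
|L| = ℏ√(l(l+1)) = ℏ√(4·5) = 2√5 ℏ

|L| = 2√5 ℏ ≈ 4.472ℏ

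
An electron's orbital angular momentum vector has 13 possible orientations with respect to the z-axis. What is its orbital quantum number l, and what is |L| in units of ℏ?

l = 6, |L| = √42 ℏ ≈ 6.481ℏ

13 = 2l + 1, so l = (13−1)/2 = 6.
Then |L| = √(l(l+1)) ℏ = √42 ℏ.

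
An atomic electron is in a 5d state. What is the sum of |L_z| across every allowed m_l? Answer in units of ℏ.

Σ|L_z| = 6 ℏ

For 5d, l = 2.
m_l runs from −2 to 2, i.e. {-2, -1, 0, 1, 2}.
Σ|m_l| = 2(1+2+…+2) = 6.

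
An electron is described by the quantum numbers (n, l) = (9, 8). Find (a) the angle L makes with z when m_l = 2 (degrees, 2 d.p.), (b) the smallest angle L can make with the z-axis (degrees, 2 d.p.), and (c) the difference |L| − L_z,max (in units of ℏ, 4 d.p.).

For m_l = 2: cos θ = 2/√72, θ ≈ 76.37°.
cos θ_min = 8/√72, so θ_min ≈ 19.47°.
|L| − L_z,max = (6√2 − 8)ℏ ≈ 0.4853ℏ.

θ(m_l=2) ≈ 76.37°; θ_min ≈ 19.47°; |L|−L_z,max ≈ 0.4853ℏ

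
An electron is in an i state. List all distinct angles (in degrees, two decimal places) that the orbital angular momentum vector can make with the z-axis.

An i state has l = 6.
|L| = √(l(l+1)) ℏ = √42 ℏ.
cos θ = m_l/√42 for each m_l ∈ {-6, -5, -4, -3, -2, -1, 0, 1, 2, 3, 4, 5, 6}.

θ ∈ {22.21°, 39.51°, 51.89°, 62.42°, 72.02°, 81.12°, 90.00°, 98.88°, 107.98°, 117.58°, 128.11°, 140.49°, 157.79°}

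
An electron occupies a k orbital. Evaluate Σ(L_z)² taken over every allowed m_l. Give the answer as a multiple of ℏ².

For a k orbital, l = 7.
m_l runs from −7 to 7, i.e. {-7, -6, -5, -4, -3, -2, -1, 0, 1, 2, 3, 4, 5, 6, 7}.
Σ m_l² = 2·(1 + 4 + 9 + 16 + 25 + 36 + 49) = 280.

Σ(L_z)² = 280 ℏ²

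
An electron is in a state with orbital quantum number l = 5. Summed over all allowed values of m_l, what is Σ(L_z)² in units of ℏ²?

Σ(L_z)² = 110 ℏ²

m_l runs from −5 to 5, i.e. {-5, -4, -3, -2, -1, 0, 1, 2, 3, 4, 5}.
Summing m² from −5 to 5: Σ m_l² = 110.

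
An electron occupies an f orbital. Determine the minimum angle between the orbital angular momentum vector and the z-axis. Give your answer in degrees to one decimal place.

θ_min ≈ 30.0°

An f state has l = 3.
|L| = ℏ√(l(l+1)) = 2√3 ℏ.
The smallest angle corresponds to the largest L_z, i.e. m_l = l = 3, giving L_z = 3ℏ.
cos θ_min = 3/√12, so θ_min ≈ 30.0°.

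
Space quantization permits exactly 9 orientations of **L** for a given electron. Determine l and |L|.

l = 4, |L| = 2√5 ℏ ≈ 4.472ℏ

Since there are 2l+1 = 9 values of m_l, l = 4.
Then |L| = √(l(l+1)) ℏ = 2√5 ℏ.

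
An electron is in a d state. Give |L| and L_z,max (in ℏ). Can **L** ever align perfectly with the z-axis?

For a d orbital, l = 2.
|L| = √6 ℏ ≈ 2.4495ℏ, while L_z,max = lℏ = 2ℏ.
Since |L| > L_z,max, the vector can never point exactly along z; the closest it comes is θ_min = arccos(2/√6) ≈ 35.3°.

No: L_z,max = 2ℏ < |L| = √6 ℏ ≈ 2.449ℏ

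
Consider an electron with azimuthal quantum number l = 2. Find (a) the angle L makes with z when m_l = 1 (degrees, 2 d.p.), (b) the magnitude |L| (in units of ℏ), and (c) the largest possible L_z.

θ(m_l=1) ≈ 65.91°; |L| = √6 ℏ ≈ 2.449ℏ; L_z,max = 2ℏ

For m_l = 1: cos θ = 1/√6, θ ≈ 65.91°.
|L| = ℏ√(2·3) = √6 ℏ ≈ 2.449ℏ.
L_z,max = lℏ = 2ℏ.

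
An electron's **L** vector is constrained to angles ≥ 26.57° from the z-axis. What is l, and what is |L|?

l = 4, |L| = 2√5 ℏ ≈ 4.472ℏ

cos θ_min = l/√(l(l+1)) = √(l/(l+1)), so l/(l+1) = cos²(26.57°) = 0.7999.
Thus l = 0.7999/(1 − 0.7999) ≈ 4.
Then |L| = ℏ√(4·5) = 2√5 ℏ.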